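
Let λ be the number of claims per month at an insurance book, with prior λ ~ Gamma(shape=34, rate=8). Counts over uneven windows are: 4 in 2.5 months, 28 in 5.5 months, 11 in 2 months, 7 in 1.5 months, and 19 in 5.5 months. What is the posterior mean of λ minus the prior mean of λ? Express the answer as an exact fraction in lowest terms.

Total count: 4 + 28 + 11 + 7 + 19 = 69.
Total exposure: 2.5 + 5.5 + 2 + 1.5 + 5.5 = 17 months.
The Gamma prior is conjugate for the Poisson rate, so λ | data ~ Gamma(34+69, 8+17) = Gamma(103, 25).
Posterior mean = 103/25 = 103/25; prior mean = 34/8 = 17/4. Difference = 103/25 − 17/4 = -13/100.

-13/100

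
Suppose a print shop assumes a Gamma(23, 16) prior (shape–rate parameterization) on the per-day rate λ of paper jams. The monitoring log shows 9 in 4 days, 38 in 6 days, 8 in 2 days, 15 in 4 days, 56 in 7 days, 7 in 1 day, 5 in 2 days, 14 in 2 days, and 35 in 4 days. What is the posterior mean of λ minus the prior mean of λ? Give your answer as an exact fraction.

Total count: 9 + 38 + 8 + 15 + 56 + 7 + 5 + 14 + 35 = 187.
Total exposure: 4 + 6 + 2 + 4 + 7 + 1 + 2 + 2 + 4 = 32 days.
Gamma(α, β) with Poisson data over total exposure Σt gives posterior Gamma(α+Σx, β+Σt) = Gamma(210, 48).
Posterior mean = 210/48 = 35/8; prior mean = 23/16 = 23/16. Difference = 35/8 − 23/16 = 47/16.

47/16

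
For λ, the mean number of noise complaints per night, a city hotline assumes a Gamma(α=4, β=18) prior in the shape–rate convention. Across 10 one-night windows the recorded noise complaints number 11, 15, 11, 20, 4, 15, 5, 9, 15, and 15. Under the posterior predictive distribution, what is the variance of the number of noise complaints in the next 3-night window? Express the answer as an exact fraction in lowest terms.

Total count: 11 + 15 + 11 + 20 + 4 + 15 + 5 + 9 + 15 + 15 = 120.
Total exposure: 10 nights.
By Gamma–Poisson conjugacy, the posterior is Gamma(α + Σx, β + Σt) = Gamma(4 + 120, 18 + 10) = Gamma(124, 28).
The posterior predictive for a window of length T is Negative Binomial with variance T·α'·(β'+T)/β'² = 3·124·31/784 = 2883/196.

2883/196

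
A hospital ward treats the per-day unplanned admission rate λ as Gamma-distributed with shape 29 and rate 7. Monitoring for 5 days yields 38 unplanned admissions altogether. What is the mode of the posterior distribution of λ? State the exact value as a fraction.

11/2

Total count 38 over total exposure 5 days.
Posterior: α' = 29 + 38 = 67, β' = 7 + 5 = 12.
Posterior mode = (α'−1)/β' = 66/12 = 11/2.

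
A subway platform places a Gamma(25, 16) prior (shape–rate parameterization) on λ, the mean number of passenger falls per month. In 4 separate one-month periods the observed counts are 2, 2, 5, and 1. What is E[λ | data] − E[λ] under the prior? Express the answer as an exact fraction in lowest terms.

Total count: 2 + 2 + 5 + 1 = 10.
Total exposure: 4 months.
By Gamma–Poisson conjugacy, the posterior is Gamma(α + Σx, β + Σt) = Gamma(25 + 10, 16 + 4) = Gamma(35, 20).
Posterior mean = 35/20 = 7/4; prior mean = 25/16 = 25/16. Difference = 7/4 − 25/16 = 3/16.

3/16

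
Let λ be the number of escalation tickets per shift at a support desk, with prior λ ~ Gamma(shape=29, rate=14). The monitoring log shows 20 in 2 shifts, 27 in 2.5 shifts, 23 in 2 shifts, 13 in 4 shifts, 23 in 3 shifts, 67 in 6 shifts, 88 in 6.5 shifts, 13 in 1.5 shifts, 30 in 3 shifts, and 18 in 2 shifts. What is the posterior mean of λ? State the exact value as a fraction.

Total count: 20 + 27 + 23 + 13 + 23 + 67 + 88 + 13 + 30 + 18 = 322.
Total exposure: 2 + 2.5 + 2 + 4 + 3 + 6 + 6.5 + 1.5 + 3 + 2 = 32.5 shifts.
The Gamma prior is conjugate for the Poisson rate, so λ | data ~ Gamma(29+322, 14+32.5) = Gamma(351, 93/2).
Posterior mean = α'/β' = 351/(93/2) = 234/31.

234/31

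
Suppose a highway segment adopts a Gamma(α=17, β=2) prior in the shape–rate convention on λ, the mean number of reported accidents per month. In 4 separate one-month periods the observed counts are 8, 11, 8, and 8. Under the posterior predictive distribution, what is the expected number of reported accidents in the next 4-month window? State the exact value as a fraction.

Total count: 8 + 11 + 8 + 8 = 35.
Total exposure: 4 months.
The Gamma prior is conjugate for the Poisson rate, so λ | data ~ Gamma(17+35, 2+4) = Gamma(52, 6).
Predictive mean over a 4-month window = T·E[λ|data] = 4·52/6 = 104/3.

104/3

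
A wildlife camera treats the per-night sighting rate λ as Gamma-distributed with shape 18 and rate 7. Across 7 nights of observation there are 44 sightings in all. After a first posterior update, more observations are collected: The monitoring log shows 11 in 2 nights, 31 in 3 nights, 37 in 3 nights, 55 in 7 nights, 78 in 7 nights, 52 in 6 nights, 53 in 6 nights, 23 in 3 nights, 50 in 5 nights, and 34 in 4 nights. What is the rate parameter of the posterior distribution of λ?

Total count 44 over total exposure 7 nights.
After the first batch: Gamma(18 + 44, 7 + 7) = Gamma(62, 14).
Total count: 11 + 31 + 37 + 55 + 78 + 52 + 53 + 23 + 50 + 34 = 424.
Total exposure: 2 + 3 + 3 + 7 + 7 + 6 + 6 + 3 + 5 + 4 = 46 nights.
After the second batch: Gamma(62 + 424, 14 + 46) = Gamma(486, 60).

60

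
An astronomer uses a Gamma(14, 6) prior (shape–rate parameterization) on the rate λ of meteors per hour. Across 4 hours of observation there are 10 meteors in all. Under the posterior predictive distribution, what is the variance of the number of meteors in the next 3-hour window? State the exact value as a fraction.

Total count 10 over total exposure 4 hours.
By Gamma–Poisson conjugacy, the posterior is Gamma(α + Σx, β + Σt) = Gamma(14 + 10, 6 + 4) = Gamma(24, 10).
The posterior predictive for a window of length T is Negative Binomial with variance T·α'·(β'+T)/β'² = 3·24·13/100 = 234/25.

234/25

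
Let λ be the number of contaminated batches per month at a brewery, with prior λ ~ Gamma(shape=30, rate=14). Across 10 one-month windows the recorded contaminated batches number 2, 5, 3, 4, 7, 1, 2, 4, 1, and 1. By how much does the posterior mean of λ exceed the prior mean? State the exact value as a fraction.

5/14

Total count: 2 + 5 + 3 + 4 + 7 + 1 + 2 + 4 + 1 + 1 = 30.
Total exposure: 10 months.
Gamma(α, β) with Poisson data over total exposure Σt gives posterior Gamma(α+Σx, β+Σt) = Gamma(60, 24).
Posterior mean = 60/24 = 5/2; prior mean = 30/14 = 15/7. Difference = 5/2 − 15/7 = 5/14.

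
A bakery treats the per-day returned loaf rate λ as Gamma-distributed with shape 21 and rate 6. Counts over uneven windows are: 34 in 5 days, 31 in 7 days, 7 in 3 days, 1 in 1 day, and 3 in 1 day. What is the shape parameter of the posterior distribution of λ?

97

Total count: 34 + 31 + 7 + 1 + 3 = 76.
Total exposure: 5 + 7 + 3 + 1 + 1 = 17 days.
The Gamma prior is conjugate for the Poisson rate, so λ | data ~ Gamma(21+76, 6+17) = Gamma(97, 23).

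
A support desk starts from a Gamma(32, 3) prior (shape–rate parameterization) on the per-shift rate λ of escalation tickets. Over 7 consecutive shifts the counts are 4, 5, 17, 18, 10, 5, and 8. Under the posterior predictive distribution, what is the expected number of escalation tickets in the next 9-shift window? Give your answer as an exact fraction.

891/10

Total count: 4 + 5 + 17 + 18 + 10 + 5 + 8 = 67.
Total exposure: 7 shifts.
Conjugate update: add total count to the shape and total exposure to the rate, giving Gamma(99, 10).
Predictive mean over a 9-shift window = T·E[λ|data] = 9·99/10 = 891/10.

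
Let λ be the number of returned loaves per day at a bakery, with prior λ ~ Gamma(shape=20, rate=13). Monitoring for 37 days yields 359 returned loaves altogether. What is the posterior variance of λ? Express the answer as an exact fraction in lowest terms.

Total count 359 over total exposure 37 days.
Gamma(α, β) with Poisson data over total exposure Σt gives posterior Gamma(α+Σx, β+Σt) = Gamma(379, 50).
Posterior variance = α'/β'² = 379/2500.

379/2500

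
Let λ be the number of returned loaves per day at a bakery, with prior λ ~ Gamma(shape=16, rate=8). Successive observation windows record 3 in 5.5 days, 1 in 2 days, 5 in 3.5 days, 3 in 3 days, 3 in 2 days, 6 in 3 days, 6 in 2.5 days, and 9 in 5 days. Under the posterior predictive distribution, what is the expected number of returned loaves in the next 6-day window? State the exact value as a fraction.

208/23

Total count: 3 + 1 + 5 + 3 + 3 + 6 + 6 + 9 = 36.
Total exposure: 5.5 + 2 + 3.5 + 3 + 2 + 3 + 2.5 + 5 = 26.5 days.
Conjugate update: add total count to the shape and total exposure to the rate, giving Gamma(52, 69/2).
Predictive mean over a 6-day window = T·E[λ|data] = 6·52/(69/2) = 208/23.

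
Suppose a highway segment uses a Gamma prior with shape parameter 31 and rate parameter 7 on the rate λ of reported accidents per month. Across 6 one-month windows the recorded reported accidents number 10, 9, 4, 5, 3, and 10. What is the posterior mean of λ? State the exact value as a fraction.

72/13

Total count: 10 + 9 + 4 + 5 + 3 + 10 = 41.
Total exposure: 6 months.
Conjugate update: add total count to the shape and total exposure to the rate, giving Gamma(72, 13).
Posterior mean = α'/β' = 72/13.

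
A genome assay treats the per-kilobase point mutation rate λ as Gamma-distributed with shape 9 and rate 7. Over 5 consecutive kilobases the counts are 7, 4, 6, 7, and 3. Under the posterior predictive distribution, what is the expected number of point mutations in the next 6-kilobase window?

Total count: 7 + 4 + 6 + 7 + 3 = 27.
Total exposure: 5 kilobases.
The Gamma prior is conjugate for the Poisson rate, so λ | data ~ Gamma(9+27, 7+5) = Gamma(36, 12).
Predictive mean over a 6-kilobase window = T·E[λ|data] = 6·36/12 = 18.

18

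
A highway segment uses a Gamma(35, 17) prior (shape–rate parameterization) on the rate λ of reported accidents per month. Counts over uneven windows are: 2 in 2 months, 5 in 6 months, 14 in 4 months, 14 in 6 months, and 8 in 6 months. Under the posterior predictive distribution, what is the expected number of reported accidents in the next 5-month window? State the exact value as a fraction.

Total count: 2 + 5 + 14 + 14 + 8 = 43.
Total exposure: 2 + 6 + 4 + 6 + 6 = 24 months.
The Gamma prior is conjugate for the Poisson rate, so λ | data ~ Gamma(35+43, 17+24) = Gamma(78, 41).
Predictive mean over a 5-month window = T·E[λ|data] = 5·78/41 = 390/41.

390/41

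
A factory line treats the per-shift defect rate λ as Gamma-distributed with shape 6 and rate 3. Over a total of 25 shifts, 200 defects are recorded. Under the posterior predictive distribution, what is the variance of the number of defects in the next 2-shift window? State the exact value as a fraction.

Total count 200 over total exposure 25 shifts.
Posterior: α' = 6 + 200 = 206, β' = 3 + 25 = 28.
The posterior predictive for a window of length T is Negative Binomial with variance T·α'·(β'+T)/β'² = 2·206·30/784 = 1545/98.

1545/98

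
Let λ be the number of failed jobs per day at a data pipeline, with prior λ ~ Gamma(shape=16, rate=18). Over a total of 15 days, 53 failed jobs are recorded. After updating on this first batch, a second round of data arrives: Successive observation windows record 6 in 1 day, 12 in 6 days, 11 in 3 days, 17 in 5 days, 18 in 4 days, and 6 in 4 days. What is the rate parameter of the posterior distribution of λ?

Total count 53 over total exposure 15 days.
After the first batch: Gamma(16 + 53, 18 + 15) = Gamma(69, 33).
Total count: 6 + 12 + 11 + 17 + 18 + 6 = 70.
Total exposure: 1 + 6 + 3 + 5 + 4 + 4 = 23 days.
After the second batch: Gamma(69 + 70, 33 + 23) = Gamma(139, 56).

56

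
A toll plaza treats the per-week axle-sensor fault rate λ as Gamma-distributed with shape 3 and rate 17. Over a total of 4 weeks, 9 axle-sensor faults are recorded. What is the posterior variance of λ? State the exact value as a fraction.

4/147

Total count 9 over total exposure 4 weeks.
By Gamma–Poisson conjugacy, the posterior is Gamma(α + Σx, β + Σt) = Gamma(3 + 9, 17 + 4) = Gamma(12, 21).
Posterior variance = α'/β'² = 12/441 = 4/147.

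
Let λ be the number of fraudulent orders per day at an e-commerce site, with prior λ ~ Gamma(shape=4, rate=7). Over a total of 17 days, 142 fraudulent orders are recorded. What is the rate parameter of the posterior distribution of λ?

24

Total count 142 over total exposure 17 days.
By Gamma–Poisson conjugacy, the posterior is Gamma(α + Σx, β + Σt) = Gamma(4 + 142, 7 + 17) = Gamma(146, 24).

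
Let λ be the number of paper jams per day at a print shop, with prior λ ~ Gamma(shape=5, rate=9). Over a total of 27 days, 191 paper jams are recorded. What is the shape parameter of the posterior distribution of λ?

Total count 191 over total exposure 27 days.
Conjugate update: add total count to the shape and total exposure to the rate, giving Gamma(196, 36).

196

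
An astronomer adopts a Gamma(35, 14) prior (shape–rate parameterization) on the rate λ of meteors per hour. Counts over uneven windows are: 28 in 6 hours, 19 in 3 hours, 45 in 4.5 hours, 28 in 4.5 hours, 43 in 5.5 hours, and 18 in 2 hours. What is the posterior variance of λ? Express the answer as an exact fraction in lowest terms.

864/6241

Total count: 28 + 19 + 45 + 28 + 43 + 18 = 181.
Total exposure: 6 + 3 + 4.5 + 4.5 + 5.5 + 2 = 25.5 hours.
The Gamma prior is conjugate for the Poisson rate, so λ | data ~ Gamma(35+181, 14+25.5) = Gamma(216, 79/2).
Posterior variance = α'/β'² = 216/(6241/4) = 864/6241.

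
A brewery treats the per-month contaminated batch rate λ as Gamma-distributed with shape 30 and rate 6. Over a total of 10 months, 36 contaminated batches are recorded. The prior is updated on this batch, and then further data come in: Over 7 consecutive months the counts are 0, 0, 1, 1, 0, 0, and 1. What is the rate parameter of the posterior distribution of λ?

Total count 36 over total exposure 10 months.
After the first batch: Gamma(30 + 36, 6 + 10) = Gamma(66, 16).
Total count: 0 + 0 + 1 + 1 + 0 + 0 + 1 = 3.
Total exposure: 7 months.
After the second batch: Gamma(66 + 3, 16 + 7) = Gamma(69, 23).

23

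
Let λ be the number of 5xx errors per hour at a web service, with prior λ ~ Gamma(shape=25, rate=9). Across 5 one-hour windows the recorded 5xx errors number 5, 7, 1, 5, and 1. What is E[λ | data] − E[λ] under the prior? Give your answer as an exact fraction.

23/63

Total count: 5 + 7 + 1 + 5 + 1 = 19.
Total exposure: 5 hours.
Conjugate update: add total count to the shape and total exposure to the rate, giving Gamma(44, 14).
Posterior mean = 44/14 = 22/7; prior mean = 25/9 = 25/9. Difference = 22/7 − 25/9 = 23/63.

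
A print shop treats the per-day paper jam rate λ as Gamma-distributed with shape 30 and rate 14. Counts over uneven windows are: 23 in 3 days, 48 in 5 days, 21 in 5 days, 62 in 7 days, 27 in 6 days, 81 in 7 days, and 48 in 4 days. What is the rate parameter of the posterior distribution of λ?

51

Total count: 23 + 48 + 21 + 62 + 27 + 81 + 48 = 310.
Total exposure: 3 + 5 + 5 + 7 + 6 + 7 + 4 = 37 days.
Gamma(α, β) with Poisson data over total exposure Σt gives posterior Gamma(α+Σx, β+Σt) = Gamma(340, 51).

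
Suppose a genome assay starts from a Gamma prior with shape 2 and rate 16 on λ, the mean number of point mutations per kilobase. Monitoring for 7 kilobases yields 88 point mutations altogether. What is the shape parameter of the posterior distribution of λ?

90

Total count 88 over total exposure 7 kilobases.
Posterior: α' = 2 + 88 = 90, β' = 16 + 7 = 23.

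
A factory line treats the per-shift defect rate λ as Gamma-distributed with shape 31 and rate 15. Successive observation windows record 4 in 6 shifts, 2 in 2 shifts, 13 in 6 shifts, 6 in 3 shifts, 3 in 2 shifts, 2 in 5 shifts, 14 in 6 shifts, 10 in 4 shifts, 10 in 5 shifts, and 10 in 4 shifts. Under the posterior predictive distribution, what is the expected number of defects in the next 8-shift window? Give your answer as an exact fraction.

Total count: 4 + 2 + 13 + 6 + 3 + 2 + 14 + 10 + 10 + 10 = 74.
Total exposure: 6 + 2 + 6 + 3 + 2 + 5 + 6 + 4 + 5 + 4 = 43 shifts.
Posterior: α' = 31 + 74 = 105, β' = 15 + 43 = 58.
Predictive mean over an 8-shift window = T·E[λ|data] = 8·105/58 = 420/29.

420/29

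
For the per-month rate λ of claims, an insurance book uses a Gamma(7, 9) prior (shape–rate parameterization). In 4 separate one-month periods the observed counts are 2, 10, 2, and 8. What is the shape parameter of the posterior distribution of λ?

Total count: 2 + 10 + 2 + 8 = 22.
Total exposure: 4 months.
Gamma(α, β) with Poisson data over total exposure Σt gives posterior Gamma(α+Σx, β+Σt) = Gamma(29, 13).

29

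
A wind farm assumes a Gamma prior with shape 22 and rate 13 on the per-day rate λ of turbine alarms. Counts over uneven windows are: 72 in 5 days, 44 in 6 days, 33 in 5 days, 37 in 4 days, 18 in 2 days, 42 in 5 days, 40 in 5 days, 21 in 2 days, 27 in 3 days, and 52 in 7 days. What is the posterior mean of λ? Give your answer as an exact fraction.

Total count: 72 + 44 + 33 + 37 + 18 + 42 + 40 + 21 + 27 + 52 = 386.
Total exposure: 5 + 6 + 5 + 4 + 2 + 5 + 5 + 2 + 3 + 7 = 44 days.
Posterior: α' = 22 + 386 = 408, β' = 13 + 44 = 57.
Posterior mean = α'/β' = 408/57 = 136/19.

136/19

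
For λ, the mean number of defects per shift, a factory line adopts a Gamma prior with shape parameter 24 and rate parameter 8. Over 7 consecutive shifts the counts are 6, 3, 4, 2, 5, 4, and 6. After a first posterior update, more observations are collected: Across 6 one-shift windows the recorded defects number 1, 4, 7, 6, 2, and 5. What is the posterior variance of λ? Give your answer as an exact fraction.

Total count: 6 + 3 + 4 + 2 + 5 + 4 + 6 = 30.
Total exposure: 7 shifts.
After the first batch: Gamma(24 + 30, 8 + 7) = Gamma(54, 15).
Total count: 1 + 4 + 7 + 6 + 2 + 5 = 25.
Total exposure: 6 shifts.
After the second batch: Gamma(54 + 25, 15 + 6) = Gamma(79, 21).
Posterior variance = α'/β'² = 79/441.

79/441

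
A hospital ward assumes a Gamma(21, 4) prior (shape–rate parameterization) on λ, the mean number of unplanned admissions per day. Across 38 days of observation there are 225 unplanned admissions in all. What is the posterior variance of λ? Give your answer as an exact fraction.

41/294

Total count 225 over total exposure 38 days.
Gamma(α, β) with Poisson data over total exposure Σt gives posterior Gamma(α+Σx, β+Σt) = Gamma(246, 42).
Posterior variance = α'/β'² = 246/1764 = 41/294.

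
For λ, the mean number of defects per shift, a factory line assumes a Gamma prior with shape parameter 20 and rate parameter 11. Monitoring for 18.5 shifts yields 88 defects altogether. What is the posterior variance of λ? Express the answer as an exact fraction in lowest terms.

Total count 88 over total exposure 18.5 shifts.
Posterior: α' = 20 + 88 = 108, β' = 11 + 18.5 = 59/2.
Posterior variance = α'/β'² = 108/(3481/4) = 432/3481.

432/3481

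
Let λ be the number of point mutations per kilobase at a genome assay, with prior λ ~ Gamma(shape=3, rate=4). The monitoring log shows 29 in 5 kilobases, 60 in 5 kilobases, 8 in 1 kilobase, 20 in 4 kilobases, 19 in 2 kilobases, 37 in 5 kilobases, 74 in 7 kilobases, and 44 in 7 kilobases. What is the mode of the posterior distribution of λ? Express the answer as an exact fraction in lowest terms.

293/40

Total count: 29 + 60 + 8 + 20 + 19 + 37 + 74 + 44 = 291.
Total exposure: 5 + 5 + 1 + 4 + 2 + 5 + 7 + 7 = 36 kilobases.
Gamma(α, β) with Poisson data over total exposure Σt gives posterior Gamma(α+Σx, β+Σt) = Gamma(294, 40).
Posterior mode = (α'−1)/β' = 293/40.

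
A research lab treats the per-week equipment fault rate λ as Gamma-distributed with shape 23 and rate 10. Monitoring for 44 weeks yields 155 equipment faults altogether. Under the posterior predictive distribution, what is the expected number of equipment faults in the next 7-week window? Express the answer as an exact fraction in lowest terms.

623/27

Total count 155 over total exposure 44 weeks.
The Gamma prior is conjugate for the Poisson rate, so λ | data ~ Gamma(23+155, 10+44) = Gamma(178, 54).
Predictive mean over a 7-week window = T·E[λ|data] = 7·178/54 = 623/27.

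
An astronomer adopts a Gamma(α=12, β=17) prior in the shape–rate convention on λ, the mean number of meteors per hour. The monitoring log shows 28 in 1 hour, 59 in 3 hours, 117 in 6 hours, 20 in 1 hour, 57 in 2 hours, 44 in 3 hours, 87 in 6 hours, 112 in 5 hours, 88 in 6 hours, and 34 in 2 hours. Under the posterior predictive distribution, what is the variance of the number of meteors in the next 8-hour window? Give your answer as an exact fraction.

19740/169

Total count: 28 + 59 + 117 + 20 + 57 + 44 + 87 + 112 + 88 + 34 = 646.
Total exposure: 1 + 3 + 6 + 1 + 2 + 3 + 6 + 5 + 6 + 2 = 35 hours.
The Gamma prior is conjugate for the Poisson rate, so λ | data ~ Gamma(12+646, 17+35) = Gamma(658, 52).
The posterior predictive for a window of length T is Negative Binomial with variance T·α'·(β'+T)/β'² = 8·658·60/2704 = 19740/169.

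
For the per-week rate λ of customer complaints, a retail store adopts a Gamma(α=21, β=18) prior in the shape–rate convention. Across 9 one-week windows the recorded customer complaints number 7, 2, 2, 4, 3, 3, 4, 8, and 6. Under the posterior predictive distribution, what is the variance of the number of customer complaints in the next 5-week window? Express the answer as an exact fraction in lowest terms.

3200/243

Total count: 7 + 2 + 2 + 4 + 3 + 3 + 4 + 8 + 6 = 39.
Total exposure: 9 weeks.
Gamma(α, β) with Poisson data over total exposure Σt gives posterior Gamma(α+Σx, β+Σt) = Gamma(60, 27).
The posterior predictive for a window of length T is Negative Binomial with variance T·α'·(β'+T)/β'² = 5·60·32/729 = 3200/243.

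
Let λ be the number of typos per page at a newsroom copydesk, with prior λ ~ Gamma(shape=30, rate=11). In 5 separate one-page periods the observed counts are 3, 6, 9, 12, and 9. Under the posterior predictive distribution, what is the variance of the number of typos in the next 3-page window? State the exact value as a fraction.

Total count: 3 + 6 + 9 + 12 + 9 = 39.
Total exposure: 5 pages.
Posterior: α' = 30 + 39 = 69, β' = 11 + 5 = 16.
The posterior predictive for a window of length T is Negative Binomial with variance T·α'·(β'+T)/β'² = 3·69·19/256 = 3933/256.

3933/256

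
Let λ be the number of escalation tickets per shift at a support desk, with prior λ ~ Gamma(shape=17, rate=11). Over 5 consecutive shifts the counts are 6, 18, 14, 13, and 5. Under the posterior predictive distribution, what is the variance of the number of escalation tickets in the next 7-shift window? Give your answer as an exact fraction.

Total count: 6 + 18 + 14 + 13 + 5 = 56.
Total exposure: 5 shifts.
The Gamma prior is conjugate for the Poisson rate, so λ | data ~ Gamma(17+56, 11+5) = Gamma(73, 16).
The posterior predictive for a window of length T is Negative Binomial with variance T·α'·(β'+T)/β'² = 7·73·23/256 = 11753/256.

11753/256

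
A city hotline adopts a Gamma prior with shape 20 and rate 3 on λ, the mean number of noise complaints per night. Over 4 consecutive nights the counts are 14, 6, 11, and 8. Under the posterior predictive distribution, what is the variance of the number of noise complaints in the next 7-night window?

Total count: 14 + 6 + 11 + 8 = 39.
Total exposure: 4 nights.
Conjugate update: add total count to the shape and total exposure to the rate, giving Gamma(59, 7).
The posterior predictive for a window of length T is Negative Binomial with variance T·α'·(β'+T)/β'² = 7·59·14/49 = 118.

118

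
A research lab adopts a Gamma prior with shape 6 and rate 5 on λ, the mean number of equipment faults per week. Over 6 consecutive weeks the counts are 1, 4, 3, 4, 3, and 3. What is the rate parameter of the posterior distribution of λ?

Total count: 1 + 4 + 3 + 4 + 3 + 3 = 18.
Total exposure: 6 weeks.
Posterior: α' = 6 + 18 = 24, β' = 5 + 6 = 11.

11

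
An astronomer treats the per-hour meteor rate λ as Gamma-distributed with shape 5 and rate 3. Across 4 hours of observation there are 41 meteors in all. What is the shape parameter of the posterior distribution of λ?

46

Total count 41 over total exposure 4 hours.
Gamma(α, β) with Poisson data over total exposure Σt gives posterior Gamma(α+Σx, β+Σt) = Gamma(46, 7).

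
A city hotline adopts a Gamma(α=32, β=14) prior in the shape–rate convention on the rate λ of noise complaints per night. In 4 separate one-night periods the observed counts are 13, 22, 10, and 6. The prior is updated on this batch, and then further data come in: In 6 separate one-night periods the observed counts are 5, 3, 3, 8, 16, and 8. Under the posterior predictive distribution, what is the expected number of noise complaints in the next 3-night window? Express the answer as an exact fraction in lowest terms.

Total count: 13 + 22 + 10 + 6 = 51.
Total exposure: 4 nights.
After the first batch: Gamma(32 + 51, 14 + 4) = Gamma(83, 18).
Total count: 5 + 3 + 3 + 8 + 16 + 8 = 43.
Total exposure: 6 nights.
After the second batch: Gamma(83 + 43, 18 + 6) = Gamma(126, 24).
Predictive mean over a 3-night window = T·E[λ|data] = 3·126/24 = 63/4.

63/4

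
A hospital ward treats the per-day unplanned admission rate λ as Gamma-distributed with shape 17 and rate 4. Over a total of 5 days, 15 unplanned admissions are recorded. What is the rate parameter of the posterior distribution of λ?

9

Total count 15 over total exposure 5 days.
Posterior: α' = 17 + 15 = 32, β' = 4 + 5 = 9.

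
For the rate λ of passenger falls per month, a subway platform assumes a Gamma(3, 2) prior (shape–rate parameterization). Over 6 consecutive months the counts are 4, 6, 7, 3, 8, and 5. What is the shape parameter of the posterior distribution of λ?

Total count: 4 + 6 + 7 + 3 + 8 + 5 = 33.
Total exposure: 6 months.
Gamma(α, β) with Poisson data over total exposure Σt gives posterior Gamma(α+Σx, β+Σt) = Gamma(36, 8).

36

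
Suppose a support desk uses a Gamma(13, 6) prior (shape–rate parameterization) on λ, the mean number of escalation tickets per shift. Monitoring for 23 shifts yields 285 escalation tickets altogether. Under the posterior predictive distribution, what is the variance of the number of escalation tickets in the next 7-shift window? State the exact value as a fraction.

Total count 285 over total exposure 23 shifts.
By Gamma–Poisson conjugacy, the posterior is Gamma(α + Σx, β + Σt) = Gamma(13 + 285, 6 + 23) = Gamma(298, 29).
The posterior predictive for a window of length T is Negative Binomial with variance T·α'·(β'+T)/β'² = 7·298·36/841 = 75096/841.

75096/841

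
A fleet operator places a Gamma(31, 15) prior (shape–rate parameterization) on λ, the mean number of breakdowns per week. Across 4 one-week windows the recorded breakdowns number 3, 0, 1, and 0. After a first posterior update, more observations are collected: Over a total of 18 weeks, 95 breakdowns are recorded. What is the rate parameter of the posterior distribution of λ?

Total count: 3 + 0 + 1 + 0 = 4.
Total exposure: 4 weeks.
After the first batch: Gamma(31 + 4, 15 + 4) = Gamma(35, 19).
Total count 95 over total exposure 18 weeks.
After the second batch: Gamma(35 + 95, 19 + 18) = Gamma(130, 37).

37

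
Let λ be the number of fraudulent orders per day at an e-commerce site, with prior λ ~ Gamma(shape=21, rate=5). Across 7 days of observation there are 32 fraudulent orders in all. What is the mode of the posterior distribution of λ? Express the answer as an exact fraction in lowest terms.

Total count 32 over total exposure 7 days.
Gamma(α, β) with Poisson data over total exposure Σt gives posterior Gamma(α+Σx, β+Σt) = Gamma(53, 12).
Posterior mode = (α'−1)/β' = 52/12 = 13/3.

13/3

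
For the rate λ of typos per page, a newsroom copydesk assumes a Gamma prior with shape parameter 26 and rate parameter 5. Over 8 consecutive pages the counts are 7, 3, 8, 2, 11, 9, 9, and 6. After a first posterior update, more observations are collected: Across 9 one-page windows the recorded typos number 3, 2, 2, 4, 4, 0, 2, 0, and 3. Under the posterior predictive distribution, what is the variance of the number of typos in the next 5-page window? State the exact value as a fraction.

Total count: 7 + 3 + 8 + 2 + 11 + 9 + 9 + 6 = 55.
Total exposure: 8 pages.
After the first batch: Gamma(26 + 55, 5 + 8) = Gamma(81, 13).
Total count: 3 + 2 + 2 + 4 + 4 + 0 + 2 + 0 + 3 = 20.
Total exposure: 9 pages.
After the second batch: Gamma(81 + 20, 13 + 9) = Gamma(101, 22).
The posterior predictive for a window of length T is Negative Binomial with variance T·α'·(β'+T)/β'² = 5·101·27/484 = 13635/484.

13635/484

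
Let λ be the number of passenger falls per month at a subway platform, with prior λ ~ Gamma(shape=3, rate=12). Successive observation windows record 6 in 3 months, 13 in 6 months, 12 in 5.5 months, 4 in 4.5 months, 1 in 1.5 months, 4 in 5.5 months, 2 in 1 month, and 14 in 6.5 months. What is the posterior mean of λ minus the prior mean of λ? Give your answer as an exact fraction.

Total count: 6 + 13 + 12 + 4 + 1 + 4 + 2 + 14 = 56.
Total exposure: 3 + 6 + 5.5 + 4.5 + 1.5 + 5.5 + 1 + 6.5 = 33.5 months.
Gamma(α, β) with Poisson data over total exposure Σt gives posterior Gamma(α+Σx, β+Σt) = Gamma(59, 91/2).
Posterior mean = 59/(91/2) = 118/91; prior mean = 3/12 = 1/4. Difference = 118/91 − 1/4 = 381/364.

381/364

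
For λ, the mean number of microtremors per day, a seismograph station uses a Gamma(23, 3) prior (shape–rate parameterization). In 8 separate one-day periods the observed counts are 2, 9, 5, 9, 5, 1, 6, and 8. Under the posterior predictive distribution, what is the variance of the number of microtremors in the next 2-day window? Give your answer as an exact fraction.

Total count: 2 + 9 + 5 + 9 + 5 + 1 + 6 + 8 = 45.
Total exposure: 8 days.
Gamma(α, β) with Poisson data over total exposure Σt gives posterior Gamma(α+Σx, β+Σt) = Gamma(68, 11).
The posterior predictive for a window of length T is Negative Binomial with variance T·α'·(β'+T)/β'² = 2·68·13/121 = 1768/121.

1768/121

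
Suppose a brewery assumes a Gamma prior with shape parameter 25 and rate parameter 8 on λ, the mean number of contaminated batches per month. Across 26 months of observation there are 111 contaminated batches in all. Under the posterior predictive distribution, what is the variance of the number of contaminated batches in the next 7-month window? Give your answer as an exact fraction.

Total count 111 over total exposure 26 months.
Posterior: α' = 25 + 111 = 136, β' = 8 + 26 = 34.
The posterior predictive for a window of length T is Negative Binomial with variance T·α'·(β'+T)/β'² = 7·136·41/1156 = 574/17.

574/17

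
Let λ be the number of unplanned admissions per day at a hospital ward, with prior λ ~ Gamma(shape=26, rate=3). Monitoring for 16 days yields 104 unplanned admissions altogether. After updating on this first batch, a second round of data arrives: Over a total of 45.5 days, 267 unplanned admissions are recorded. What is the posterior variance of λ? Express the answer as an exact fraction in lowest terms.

1588/16641

Total count 104 over total exposure 16 days.
After the first batch: Gamma(26 + 104, 3 + 16) = Gamma(130, 19).
Total count 267 over total exposure 45.5 days.
After the second batch: Gamma(130 + 267, 19 + 45.5) = Gamma(397, 129/2).
Posterior variance = α'/β'² = 397/(16641/4) = 1588/16641.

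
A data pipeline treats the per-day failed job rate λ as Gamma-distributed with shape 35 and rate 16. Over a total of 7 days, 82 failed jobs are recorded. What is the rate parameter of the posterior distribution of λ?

Total count 82 over total exposure 7 days.
By Gamma–Poisson conjugacy, the posterior is Gamma(α + Σx, β + Σt) = Gamma(35 + 82, 16 + 7) = Gamma(117, 23).

23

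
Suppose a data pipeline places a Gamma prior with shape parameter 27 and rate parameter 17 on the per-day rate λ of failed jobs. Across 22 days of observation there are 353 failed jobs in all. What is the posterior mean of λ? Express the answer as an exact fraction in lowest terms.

Total count 353 over total exposure 22 days.
Conjugate update: add total count to the shape and total exposure to the rate, giving Gamma(380, 39).
Posterior mean = α'/β' = 380/39.

380/39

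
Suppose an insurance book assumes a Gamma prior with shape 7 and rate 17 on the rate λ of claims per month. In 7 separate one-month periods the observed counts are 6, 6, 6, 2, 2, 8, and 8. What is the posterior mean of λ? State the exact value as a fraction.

15/8

Total count: 6 + 6 + 6 + 2 + 2 + 8 + 8 = 38.
Total exposure: 7 months.
The Gamma prior is conjugate for the Poisson rate, so λ | data ~ Gamma(7+38, 17+7) = Gamma(45, 24).
Posterior mean = α'/β' = 45/24 = 15/8.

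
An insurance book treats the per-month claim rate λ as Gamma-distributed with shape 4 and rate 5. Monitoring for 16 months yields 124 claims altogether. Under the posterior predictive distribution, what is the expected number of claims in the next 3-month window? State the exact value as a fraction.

128/7

Total count 124 over total exposure 16 months.
By Gamma–Poisson conjugacy, the posterior is Gamma(α + Σx, β + Σt) = Gamma(4 + 124, 5 + 16) = Gamma(128, 21).
Predictive mean over a 3-month window = T·E[λ|data] = 3·128/21 = 128/7.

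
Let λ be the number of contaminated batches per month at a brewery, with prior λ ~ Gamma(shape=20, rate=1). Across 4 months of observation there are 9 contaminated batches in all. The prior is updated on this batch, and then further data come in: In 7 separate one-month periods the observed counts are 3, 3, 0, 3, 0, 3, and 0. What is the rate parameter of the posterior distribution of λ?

Total count 9 over total exposure 4 months.
After the first batch: Gamma(20 + 9, 1 + 4) = Gamma(29, 5).
Total count: 3 + 3 + 0 + 3 + 0 + 3 + 0 = 12.
Total exposure: 7 months.
After the second batch: Gamma(29 + 12, 5 + 7) = Gamma(41, 12).

12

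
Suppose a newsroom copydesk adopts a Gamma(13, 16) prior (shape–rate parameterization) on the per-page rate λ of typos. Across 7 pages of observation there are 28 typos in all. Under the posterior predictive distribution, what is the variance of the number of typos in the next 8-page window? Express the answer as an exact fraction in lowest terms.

10168/529

Total count 28 over total exposure 7 pages.
The Gamma prior is conjugate for the Poisson rate, so λ | data ~ Gamma(13+28, 16+7) = Gamma(41, 23).
The posterior predictive for a window of length T is Negative Binomial with variance T·α'·(β'+T)/β'² = 8·41·31/529 = 10168/529.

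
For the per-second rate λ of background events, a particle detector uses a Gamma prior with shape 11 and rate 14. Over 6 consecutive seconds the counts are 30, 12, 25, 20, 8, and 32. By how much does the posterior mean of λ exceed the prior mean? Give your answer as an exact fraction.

Total count: 30 + 12 + 25 + 20 + 8 + 32 = 127.
Total exposure: 6 seconds.
Gamma(α, β) with Poisson data over total exposure Σt gives posterior Gamma(α+Σx, β+Σt) = Gamma(138, 20).
Posterior mean = 138/20 = 69/10; prior mean = 11/14 = 11/14. Difference = 69/10 − 11/14 = 214/35.

214/35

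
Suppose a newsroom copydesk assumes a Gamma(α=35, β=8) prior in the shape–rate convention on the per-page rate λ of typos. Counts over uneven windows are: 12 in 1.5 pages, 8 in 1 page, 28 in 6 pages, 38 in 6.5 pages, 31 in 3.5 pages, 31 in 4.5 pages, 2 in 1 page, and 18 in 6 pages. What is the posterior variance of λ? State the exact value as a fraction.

203/1444

Total count: 12 + 8 + 28 + 38 + 31 + 31 + 2 + 18 = 168.
Total exposure: 1.5 + 1 + 6 + 6.5 + 3.5 + 4.5 + 1 + 6 = 30 pages.
Conjugate update: add total count to the shape and total exposure to the rate, giving Gamma(203, 38).
Posterior variance = α'/β'² = 203/1444.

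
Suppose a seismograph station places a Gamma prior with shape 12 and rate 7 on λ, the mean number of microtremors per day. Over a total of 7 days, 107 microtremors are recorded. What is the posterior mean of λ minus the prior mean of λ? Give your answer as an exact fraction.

95/14

Total count 107 over total exposure 7 days.
The Gamma prior is conjugate for the Poisson rate, so λ | data ~ Gamma(12+107, 7+7) = Gamma(119, 14).
Posterior mean = 119/14 = 17/2; prior mean = 12/7 = 12/7. Difference = 17/2 − 12/7 = 95/14.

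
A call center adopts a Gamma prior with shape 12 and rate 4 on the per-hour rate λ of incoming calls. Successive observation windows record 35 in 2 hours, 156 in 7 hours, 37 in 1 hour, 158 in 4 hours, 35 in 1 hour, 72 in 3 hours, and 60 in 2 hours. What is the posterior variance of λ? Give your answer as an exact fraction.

Total count: 35 + 156 + 37 + 158 + 35 + 72 + 60 = 553.
Total exposure: 2 + 7 + 1 + 4 + 1 + 3 + 2 = 20 hours.
Gamma(α, β) with Poisson data over total exposure Σt gives posterior Gamma(α+Σx, β+Σt) = Gamma(565, 24).
Posterior variance = α'/β'² = 565/576.

565/576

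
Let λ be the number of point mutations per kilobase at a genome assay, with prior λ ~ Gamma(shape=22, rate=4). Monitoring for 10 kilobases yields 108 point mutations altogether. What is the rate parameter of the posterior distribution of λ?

14

Total count 108 over total exposure 10 kilobases.
By Gamma–Poisson conjugacy, the posterior is Gamma(α + Σx, β + Σt) = Gamma(22 + 108, 4 + 10) = Gamma(130, 14).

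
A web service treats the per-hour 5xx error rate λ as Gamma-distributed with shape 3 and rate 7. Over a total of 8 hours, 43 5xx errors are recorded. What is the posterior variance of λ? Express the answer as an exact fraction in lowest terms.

46/225

Total count 43 over total exposure 8 hours.
The Gamma prior is conjugate for the Poisson rate, so λ | data ~ Gamma(3+43, 7+8) = Gamma(46, 15).
Posterior variance = α'/β'² = 46/225.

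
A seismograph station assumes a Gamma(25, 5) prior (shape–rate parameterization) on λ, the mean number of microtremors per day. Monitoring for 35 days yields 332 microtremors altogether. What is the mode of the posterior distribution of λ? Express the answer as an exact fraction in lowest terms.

Total count 332 over total exposure 35 days.
Posterior: α' = 25 + 332 = 357, β' = 5 + 35 = 40.
Posterior mode = (α'−1)/β' = 356/40 = 89/10.

89/10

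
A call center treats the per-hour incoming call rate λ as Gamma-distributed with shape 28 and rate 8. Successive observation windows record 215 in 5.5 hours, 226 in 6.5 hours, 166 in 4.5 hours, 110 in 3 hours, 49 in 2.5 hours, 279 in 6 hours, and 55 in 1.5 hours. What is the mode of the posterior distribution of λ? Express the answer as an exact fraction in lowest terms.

2254/75

Total count: 215 + 226 + 166 + 110 + 49 + 279 + 55 = 1100.
Total exposure: 5.5 + 6.5 + 4.5 + 3 + 2.5 + 6 + 1.5 = 29.5 hours.
Conjugate update: add total count to the shape and total exposure to the rate, giving Gamma(1128, 75/2).
Posterior mode = (α'−1)/β' = 1127/(75/2) = 2254/75.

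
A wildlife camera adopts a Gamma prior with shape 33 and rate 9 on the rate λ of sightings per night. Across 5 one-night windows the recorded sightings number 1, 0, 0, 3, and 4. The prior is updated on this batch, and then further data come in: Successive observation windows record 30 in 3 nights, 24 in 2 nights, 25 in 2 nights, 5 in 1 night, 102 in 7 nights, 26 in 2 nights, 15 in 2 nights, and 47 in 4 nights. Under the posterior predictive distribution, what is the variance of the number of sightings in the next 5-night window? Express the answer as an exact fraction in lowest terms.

66150/1369

Total count: 1 + 0 + 0 + 3 + 4 = 8.
Total exposure: 5 nights.
After the first batch: Gamma(33 + 8, 9 + 5) = Gamma(41, 14).
Total count: 30 + 24 + 25 + 5 + 102 + 26 + 15 + 47 = 274.
Total exposure: 3 + 2 + 2 + 1 + 7 + 2 + 2 + 4 = 23 nights.
After the second batch: Gamma(41 + 274, 14 + 23) = Gamma(315, 37).
The posterior predictive for a window of length T is Negative Binomial with variance T·α'·(β'+T)/β'² = 5·315·42/1369 = 66150/1369.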